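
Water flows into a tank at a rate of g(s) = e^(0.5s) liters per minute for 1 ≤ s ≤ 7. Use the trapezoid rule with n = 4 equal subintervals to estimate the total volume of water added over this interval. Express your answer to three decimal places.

Δs = (7 − 1)/4 = 1.5.
g(1) ≈ 1.649, g(2.5) ≈ 3.490, g(4) ≈ 7.389, g(5.5) ≈ 15.643, g(7) ≈ 33.115.
T_4 = (Δs/2)·[g(s_0) + 2g(s_1) + 2g(s_2) + 2g(s_3) + g(s_4)].
Sum ≈ 65.856.

65.856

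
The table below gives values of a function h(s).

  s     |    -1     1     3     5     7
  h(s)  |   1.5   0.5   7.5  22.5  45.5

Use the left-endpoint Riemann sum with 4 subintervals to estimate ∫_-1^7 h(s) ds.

64

Δs = 2.
Sum = 2·[1.5 + 0.5 + 7.5 + 22.5] = 64.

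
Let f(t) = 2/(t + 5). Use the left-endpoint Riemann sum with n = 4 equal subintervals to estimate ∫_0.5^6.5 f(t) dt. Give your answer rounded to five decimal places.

1.62697

Δt = (6.5 − 0.5)/4 = 1.5.
Left endpoints: 0.5, 2, 3.5, 5.
f(0.5) = 4/11, f(2) = 2/7, f(3.5) = 4/17, f(5) = 0.2.
Sum = Δt · [f(0.5) + f(2) + f(3.5) + f(5)].
Sum ≈ 1.62697.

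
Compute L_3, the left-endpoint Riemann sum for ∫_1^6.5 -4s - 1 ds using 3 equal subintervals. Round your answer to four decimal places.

Δs = (6.5 − 1)/3 = 11/6.
Left endpoints: 1, 17/6, 14/3.
f(1) = -5, f(17/6) = -37/3, f(14/3) = -59/3.
Sum = Δs · [f(1) + f(17/6) + f(14/3)].
Sum ≈ -67.8333.

-67.8333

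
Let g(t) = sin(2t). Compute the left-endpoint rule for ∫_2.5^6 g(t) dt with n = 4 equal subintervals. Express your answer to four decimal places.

Δt = (6 − 2.5)/4 = 0.875.
Left endpoints: 2.5, 3.375, 4.25, 5.125.
g(2.5) ≈ -0.9589, g(3.375) ≈ 0.4500, g(4.25) ≈ 0.7985, g(5.125) ≈ -0.7347.
Sum = Δt · [g(2.5) + g(3.375) + g(4.25) + g(5.125)].
Sum ≈ -0.3895.

-0.3895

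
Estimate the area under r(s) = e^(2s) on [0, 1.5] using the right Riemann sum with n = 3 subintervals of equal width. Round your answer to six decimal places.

Δs = (1.5 − 0)/3 = 0.5.
Right endpoints: 0.5, 1, 1.5.
r(0.5) ≈ 2.718282, r(1) ≈ 7.389056, r(1.5) ≈ 20.085537.
Sum = Δs · [r(0.5) + r(1) + r(1.5)].
Sum ≈ 15.096437.

15.096437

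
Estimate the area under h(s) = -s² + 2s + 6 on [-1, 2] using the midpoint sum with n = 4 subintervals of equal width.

18.140625

Δs = (2 − (-1))/4 = 0.75.
Midpoints: -0.625, 0.125, 0.875, 1.625.
h(-0.625) = 4.359375, h(0.125) = 6.234375, h(0.875) = 6.984375, h(1.625) = 6.609375.
Sum = Δs · [h(-0.625) + h(0.125) + h(0.875) + h(1.625)].
Sum = 18.140625.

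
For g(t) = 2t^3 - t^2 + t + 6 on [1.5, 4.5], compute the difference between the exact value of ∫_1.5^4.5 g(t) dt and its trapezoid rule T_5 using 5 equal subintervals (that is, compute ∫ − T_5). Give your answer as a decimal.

-3.06

Exact integral: ∫_1.5^4.5 g(t) dt = 200.25.
T_5 = 203.31.
Error = 200.25 − 203.31 = -3.06.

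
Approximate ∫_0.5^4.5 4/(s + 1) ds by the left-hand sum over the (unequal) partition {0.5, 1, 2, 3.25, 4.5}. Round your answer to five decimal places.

6.17647

Subinterval widths: 0.5, 1, 1.25, 1.25.
Left endpoints: 0.5, 1, 2, 3.25.
f(0.5) = 8/3, f(1) = 2, f(2) = 4/3, f(3.25) = 16/17.
Sum = Σ Δs_i · f(s_i).
Sum ≈ 6.17647.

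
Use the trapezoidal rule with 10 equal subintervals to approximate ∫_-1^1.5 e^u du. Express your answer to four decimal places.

4.1352

Δu = (1.5 − (-1))/10 = 0.25.
f(-1) ≈ 0.3679, f(-0.75) ≈ 0.4724, f(-0.5) ≈ 0.6065, f(-0.25) ≈ 0.7788, f(0) ≈ 1.0000, f(0.25) ≈ 1.2840, f(0.5) ≈ 1.6487, f(0.75) ≈ 2.1170, f(1) ≈ 2.7183, f(1.25) ≈ 3.4903, f(1.5) ≈ 4.4817.
T_10 = (Δu/2)·[f(u_0) + 2f(u_1) + ... + 2f(u_{9}) + f(u_10)].
Sum ≈ 4.1352.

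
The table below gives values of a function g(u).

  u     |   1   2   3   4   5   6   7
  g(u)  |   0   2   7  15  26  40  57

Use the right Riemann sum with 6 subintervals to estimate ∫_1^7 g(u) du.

147

Δu = 1.
Sum = 1·[2 + 7 + 15 + 26 + 40 + 57] = 147.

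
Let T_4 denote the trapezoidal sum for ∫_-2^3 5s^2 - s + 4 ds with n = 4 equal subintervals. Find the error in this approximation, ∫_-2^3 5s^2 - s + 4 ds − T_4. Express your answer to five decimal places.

Exact integral: ∫_-2^3 f(s) ds ≈ 75.8333333.
T_4 = 82.34375.
Error ≈ 75.8333333 − 82.34375 ≈ -6.51042.

-6.51042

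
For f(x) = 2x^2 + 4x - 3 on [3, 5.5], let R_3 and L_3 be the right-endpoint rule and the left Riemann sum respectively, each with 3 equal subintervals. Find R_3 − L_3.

R_3 ≈ 150.370370.
L_3 ≈ 106.620370.
R_3 − L_3 = 43.75.

43.75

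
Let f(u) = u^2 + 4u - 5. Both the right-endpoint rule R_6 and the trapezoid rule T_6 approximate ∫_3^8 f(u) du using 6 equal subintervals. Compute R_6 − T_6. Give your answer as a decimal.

31.25

R_6 ≈ 278.4953704.
T_6 ≈ 247.2453704.
R_6 − T_6 = 31.25.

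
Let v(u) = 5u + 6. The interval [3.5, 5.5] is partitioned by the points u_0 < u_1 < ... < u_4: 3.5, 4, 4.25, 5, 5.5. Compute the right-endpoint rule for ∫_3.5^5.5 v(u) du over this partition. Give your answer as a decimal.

Subinterval widths: 0.5, 0.25, 0.75, 0.5.
Right endpoints: 4, 4.25, 5, 5.5.
v(4) = 26, v(4.25) = 27.25, v(5) = 31, v(5.5) = 33.5.
Sum = Σ Δu_i · v(u_i).
Sum = 59.8125.

59.8125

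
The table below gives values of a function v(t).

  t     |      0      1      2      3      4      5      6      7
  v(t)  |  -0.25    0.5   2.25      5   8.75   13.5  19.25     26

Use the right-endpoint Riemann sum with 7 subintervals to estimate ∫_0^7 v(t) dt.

75.25

Δt = 1.
Sum = 1·[0.5 + 2.25 + 5 + 8.75 + 13.5 + 19.25 + 26] = 75.25.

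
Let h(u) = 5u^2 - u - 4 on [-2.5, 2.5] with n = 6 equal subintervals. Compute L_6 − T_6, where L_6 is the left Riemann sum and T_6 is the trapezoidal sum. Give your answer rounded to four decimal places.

2.0833

L_6 ≈ 37.060185.
T_6 ≈ 34.976852.
L_6 − T_6 ≈ 2.0833.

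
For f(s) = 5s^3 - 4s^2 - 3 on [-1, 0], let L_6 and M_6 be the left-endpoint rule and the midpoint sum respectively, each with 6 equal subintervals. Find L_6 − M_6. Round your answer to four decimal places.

-0.8299

L_6 ≈ -6.386574.
M_6 ≈ -5.556713.
L_6 − M_6 ≈ -0.8299.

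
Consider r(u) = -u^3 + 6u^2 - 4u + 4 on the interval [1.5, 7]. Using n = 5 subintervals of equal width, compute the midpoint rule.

Δu = (7 − 1.5)/5 = 1.1.
Midpoints: 2.05, 3.15, 4.25, 5.35, 6.45.
r(2.05) = 12.399875, r(3.15) = 19.679125, r(4.25) = 18.609375, r(5.35) = 1.204625, r(6.45) = -40.521125.
Sum = Δu · [r(2.05) + r(3.15) + r(4.25) + r(5.35) + r(6.45)].
Sum = 12.5090625.

12.5090625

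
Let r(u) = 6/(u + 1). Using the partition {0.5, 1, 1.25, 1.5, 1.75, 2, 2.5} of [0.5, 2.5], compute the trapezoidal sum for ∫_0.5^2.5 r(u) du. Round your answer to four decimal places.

Subinterval widths: 0.5, 0.25, 0.25, 0.25, 0.25, 0.5.
r(0.5) = 4, r(1) = 3, r(1.25) = 8/3, r(1.5) = 2.4, r(1.75) = 24/11, r(2) = 2, r(2.5) = 12/7.
On each subinterval the trapezoid contributes (Δu_i/2)·[r(u_{i-1}) + r(u_i)].
Sum ≈ 5.1157.

5.1157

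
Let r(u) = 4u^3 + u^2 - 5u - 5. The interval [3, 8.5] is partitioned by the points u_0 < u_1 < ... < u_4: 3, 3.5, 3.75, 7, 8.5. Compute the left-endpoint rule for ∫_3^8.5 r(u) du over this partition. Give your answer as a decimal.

2814.375

Subinterval widths: 0.5, 0.25, 3.25, 1.5.
Left endpoints: 3, 3.5, 3.75, 7.
r(3) = 97, r(3.5) = 161.25, r(3.75) = 201.25, r(7) = 1381.
Sum = Σ Δu_i · r(u_i).
Sum = 2814.375.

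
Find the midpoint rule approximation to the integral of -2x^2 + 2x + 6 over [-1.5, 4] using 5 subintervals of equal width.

Δx = (4 − (-1.5))/5 = 1.1.
Midpoints: -0.95, 0.15, 1.25, 2.35, 3.45.
f(-0.95) = 2.295, f(0.15) = 6.255, f(1.25) = 5.375, f(2.35) = -0.345, f(3.45) = -10.905.
Sum = Δx · [f(-0.95) + f(0.15) + f(1.25) + f(2.35) + f(3.45)].
Sum = 2.9425.

2.9425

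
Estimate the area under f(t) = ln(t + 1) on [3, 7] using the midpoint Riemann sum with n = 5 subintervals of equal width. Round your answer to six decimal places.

Δt = (7 − 3)/5 = 0.8.
Midpoints: 3.4, 4.2, 5, 5.8, 6.6.
f(3.4) ≈ 1.481605, f(4.2) ≈ 1.648659, f(5) ≈ 1.791759, f(5.8) ≈ 1.916923, f(6.6) ≈ 2.028148.
Sum = Δt · [f(3.4) + f(4.2) + f(5) + f(5.8) + f(6.6)].
Sum ≈ 7.093675.

7.093675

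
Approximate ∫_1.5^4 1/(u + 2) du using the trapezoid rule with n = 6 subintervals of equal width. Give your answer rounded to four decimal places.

0.5398

Δu = (4 − 1.5)/6 = 5/12.
f(1.5) = 2/7, f(23/12) = 12/47, f(7/3) = 3/13, f(2.75) = 4/19, f(19/6) = 6/31, f(43/12) = 12/67, f(4) = 1/6.
T_6 = (Δu/2)·[f(u_0) + 2f(u_1) + ... + 2f(u_{5}) + f(u_6)].
Sum ≈ 0.5398.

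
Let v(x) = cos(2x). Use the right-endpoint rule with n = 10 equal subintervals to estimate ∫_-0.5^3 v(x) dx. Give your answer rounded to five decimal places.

0.34293

Δx = (3 − (-0.5))/10 = 0.35.
Right endpoints: -0.15, 0.2, 0.55, 0.9, 1.25, 1.6, 1.95, 2.3, 2.65, 3.
v(-0.15) ≈ 0.95534, v(0.2) ≈ 0.92106, v(0.55) ≈ 0.45360, v(0.9) ≈ -0.22720, v(1.25) ≈ -0.80114, v(1.6) ≈ -0.99829, v(1.95) ≈ -0.72593, v(2.3) ≈ -0.11215, v(2.65) ≈ 0.55437, v(3) ≈ 0.96017.
Sum = Δx · [v(-0.15) + v(0.2) + v(0.55) + ...].
Sum ≈ 0.34293.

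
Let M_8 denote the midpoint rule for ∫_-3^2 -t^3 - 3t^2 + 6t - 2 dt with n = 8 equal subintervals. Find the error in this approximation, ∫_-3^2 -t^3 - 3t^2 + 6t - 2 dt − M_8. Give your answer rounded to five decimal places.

Exact integral: ∫_-3^2 f(t) dt = -43.75.
M_8 ≈ -43.5058594.
Error ≈ -43.75 − (-43.5058594) ≈ -0.24414.

-0.24414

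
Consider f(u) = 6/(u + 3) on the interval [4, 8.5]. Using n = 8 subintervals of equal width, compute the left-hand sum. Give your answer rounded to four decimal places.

3.0750

Δu = (8.5 − 4)/8 = 0.5625.
Left endpoints: 4, 4.5625, 5.125, 5.6875, 6.25, 6.8125, 7.375, 7.9375.
f(4) = 6/7, f(4.5625) = 96/121, f(5.125) = 48/65, f(5.6875) = 96/139, f(6.25) = 24/37, f(6.8125) = 96/157, f(7.375) = 48/83, f(7.9375) = 96/175.
Sum = Δu · [f(4) + f(4.5625) + f(5.125) + ...].
Sum ≈ 3.0750.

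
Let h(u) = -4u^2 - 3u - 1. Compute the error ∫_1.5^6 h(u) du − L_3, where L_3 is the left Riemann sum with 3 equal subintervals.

-104.625

Exact integral: ∫_1.5^6 h(u) du = -338.625.
L_3 = -234.
Error = -338.625 − (-234) = -104.625.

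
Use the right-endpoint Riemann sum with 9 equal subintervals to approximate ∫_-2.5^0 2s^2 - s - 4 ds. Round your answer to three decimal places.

Δs = (0 − (-2.5))/9 = 5/18.
Right endpoints: -20/9, -35/18, -5/3, -25/18, -10/9, -5/6, -5/9, -5/18, 0.
f(-20/9) = 656/81, f(-35/18) = 446/81, f(-5/3) = 29/9, f(-25/18) = 101/81, f(-10/9) = -34/81, f(-5/6) = -16/9, f(-5/9) = -229/81, f(-5/18) = -289/81, f(0) = -4.
Sum = Δs · [f(-20/9) + f(-35/18) + f(-5/3) + ...].
Sum ≈ 1.523.

1.523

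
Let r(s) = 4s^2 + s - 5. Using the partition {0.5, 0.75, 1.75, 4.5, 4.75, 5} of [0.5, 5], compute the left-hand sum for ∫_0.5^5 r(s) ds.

Subinterval widths: 0.25, 1, 2.75, 0.25, 0.25.
Left endpoints: 0.5, 0.75, 1.75, 4.5, 4.75.
r(0.5) = -3.5, r(0.75) = -2, r(1.75) = 9, r(4.5) = 80.5, r(4.75) = 90.
Sum = Σ Δs_i · r(s_i).
Sum = 64.5.

64.5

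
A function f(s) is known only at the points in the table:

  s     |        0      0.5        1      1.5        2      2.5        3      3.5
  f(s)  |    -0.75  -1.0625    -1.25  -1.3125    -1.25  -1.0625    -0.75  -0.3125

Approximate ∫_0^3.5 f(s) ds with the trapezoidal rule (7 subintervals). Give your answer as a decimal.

Δs = 0.5.
T_7 = (0.5/2)·[(-0.75) + 2·(-1.0625) + 2·(-1.25) + 2·(-1.3125) + 2·(-1.25) + 2·(-1.0625) + 2·(-0.75) + (-0.3125)] = -3.609375.

-3.609375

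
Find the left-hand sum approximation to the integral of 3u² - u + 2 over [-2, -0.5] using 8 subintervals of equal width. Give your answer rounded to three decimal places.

13.972

Δu = (-0.5 − (-2))/8 = 0.1875.
Left endpoints: -2, -1.8125, -1.625, -1.4375, -1.25, -1.0625, -0.875, -0.6875.
f(-2) = 16, f(-1.8125) = 13.66796875, f(-1.625) = 11.546875, f(-1.4375) = 9.63671875, f(-1.25) = 7.9375, f(-1.0625) = 6.44921875, f(-0.875) = 5.171875, f(-0.6875) = 4.10546875.
Sum = Δu · [f(-2) + f(-1.8125) + f(-1.625) + ...].
Sum ≈ 13.972.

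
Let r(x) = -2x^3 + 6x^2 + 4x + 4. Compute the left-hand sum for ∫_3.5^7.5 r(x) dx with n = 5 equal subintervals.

Δx = (7.5 − 3.5)/5 = 0.8.
Left endpoints: 3.5, 4.3, 5.1, 5.9, 6.7.
r(3.5) = 5.75, r(4.3) = -26.874, r(5.1) = -84.842, r(5.9) = -174.298, r(6.7) = -301.386.
Sum = Δx · [r(3.5) + r(4.3) + r(5.1) + r(5.9) + r(6.7)].
Sum = -465.32.

-465.32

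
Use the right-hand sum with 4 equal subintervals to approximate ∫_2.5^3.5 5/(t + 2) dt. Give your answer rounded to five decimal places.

Δt = (3.5 − 2.5)/4 = 0.25.
Right endpoints: 2.75, 3, 3.25, 3.5.
f(2.75) = 20/19, f(3) = 1, f(3.25) = 20/21, f(3.5) = 10/11.
Sum = Δt · [f(2.75) + f(3) + f(3.25) + f(3.5)].
Sum ≈ 0.97853.

0.97853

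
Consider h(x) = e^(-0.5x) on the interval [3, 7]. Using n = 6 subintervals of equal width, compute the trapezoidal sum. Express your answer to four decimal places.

0.3894

Δx = (7 − 3)/6 = 2/3.
h(3) ≈ 0.2231, h(11/3) ≈ 0.1599, h(13/3) ≈ 0.1146, h(5) ≈ 0.0821, h(17/3) ≈ 0.0588, h(19/3) ≈ 0.0421, h(7) ≈ 0.0302.
T_6 = (Δx/2)·[h(x_0) + 2h(x_1) + ... + 2h(x_{5}) + h(x_6)].
Sum ≈ 0.3894.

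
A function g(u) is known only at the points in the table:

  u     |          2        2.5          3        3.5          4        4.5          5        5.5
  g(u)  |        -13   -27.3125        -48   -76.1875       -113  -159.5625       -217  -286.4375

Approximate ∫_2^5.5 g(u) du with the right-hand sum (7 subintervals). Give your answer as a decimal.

Δu = 0.5.
Sum = 0.5·[(-27.3125) + (-48) + (-76.1875) + (-113) + (-159.5625) + (-217) + (-286.4375)] = -463.75.

-463.75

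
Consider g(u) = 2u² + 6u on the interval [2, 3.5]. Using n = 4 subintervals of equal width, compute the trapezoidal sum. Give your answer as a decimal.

Δu = (3.5 − 2)/4 = 0.375.
g(2) = 20, g(2.375) = 25.53125, g(2.75) = 31.625, g(3.125) = 38.28125, g(3.5) = 45.5.
T_4 = (Δu/2)·[g(u_0) + 2g(u_1) + 2g(u_2) + 2g(u_3) + g(u_4)].
Sum = 48.0703125.

48.0703125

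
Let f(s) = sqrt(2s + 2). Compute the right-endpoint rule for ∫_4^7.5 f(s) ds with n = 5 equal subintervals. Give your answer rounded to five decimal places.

Δs = (7.5 − 4)/5 = 0.7.
Right endpoints: 4.7, 5.4, 6.1, 6.8, 7.5.
f(4.7) ≈ 3.37639, f(5.4) ≈ 3.57771, f(6.1) ≈ 3.76829, f(6.8) ≈ 3.94968, f(7.5) ≈ 4.12311.
Sum = Δs · [f(4.7) + f(5.4) + f(6.1) + f(6.8) + f(7.5)].
Sum ≈ 13.15662.

13.15662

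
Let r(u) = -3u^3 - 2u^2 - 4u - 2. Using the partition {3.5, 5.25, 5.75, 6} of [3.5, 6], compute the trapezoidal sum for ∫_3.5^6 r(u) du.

Subinterval widths: 1.75, 0.5, 0.25.
r(3.5) = -169.125, r(5.25) = -512.234375, r(5.75) = -661.453125, r(6) = -746.
On each subinterval the trapezoid contributes (Δu_i/2)·[r(u_{i-1}) + r(u_i)].
Sum = -1065.54296875.

-1065.54296875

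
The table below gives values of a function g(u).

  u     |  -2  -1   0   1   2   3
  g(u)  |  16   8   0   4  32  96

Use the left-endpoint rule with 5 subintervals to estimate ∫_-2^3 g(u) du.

60

Δu = 1.
Sum = 1·[16 + 8 + 0 + 4 + 32] = 60.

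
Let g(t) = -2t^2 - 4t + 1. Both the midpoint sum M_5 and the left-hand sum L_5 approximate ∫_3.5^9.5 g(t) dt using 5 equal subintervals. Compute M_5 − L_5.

-103.68

M_5 = -691.56.
L_5 = -587.88.
M_5 − L_5 = -103.68.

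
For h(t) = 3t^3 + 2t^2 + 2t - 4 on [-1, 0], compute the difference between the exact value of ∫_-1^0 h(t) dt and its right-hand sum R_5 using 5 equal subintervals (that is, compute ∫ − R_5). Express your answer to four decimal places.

-0.2833

Exact integral: ∫_-1^0 h(t) dt ≈ -5.083333.
R_5 = -4.8.
Error ≈ -5.083333 − (-4.8) ≈ -0.2833.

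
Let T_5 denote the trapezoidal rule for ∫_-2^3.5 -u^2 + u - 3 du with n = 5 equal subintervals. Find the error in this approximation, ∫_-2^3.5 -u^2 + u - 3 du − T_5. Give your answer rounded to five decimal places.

1.10917

Exact integral: ∫_-2^3.5 f(u) du ≈ -29.3333333.
T_5 = -30.4425.
Error ≈ -29.3333333 − (-30.4425) ≈ 1.10917.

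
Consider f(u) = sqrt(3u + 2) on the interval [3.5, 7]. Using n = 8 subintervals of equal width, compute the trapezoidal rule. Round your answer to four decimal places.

Δu = (7 − 3.5)/8 = 0.4375.
f(3.5) ≈ 3.5355, f(3.9375) ≈ 3.7165, f(4.375) ≈ 3.8891, f(4.8125) ≈ 4.0543, f(5.25) ≈ 4.2131, f(5.6875) ≈ 4.3661, f(6.125) ≈ 4.5139, f(6.5625) ≈ 4.6570, f(7) ≈ 4.7958.
T_8 = (Δu/2)·[f(u_0) + 2f(u_1) + ... + 2f(u_{7}) + f(u_8)].
Sum ≈ 14.6893.

14.6893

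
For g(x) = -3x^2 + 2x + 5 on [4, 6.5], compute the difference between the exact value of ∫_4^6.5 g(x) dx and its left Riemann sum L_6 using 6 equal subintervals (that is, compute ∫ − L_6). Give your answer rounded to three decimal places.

Exact integral: ∫_4^6.5 g(x) dx = -171.875.
L_6 ≈ -156.72743.
Error ≈ -171.875 − (-156.72743) ≈ -15.148.

-15.148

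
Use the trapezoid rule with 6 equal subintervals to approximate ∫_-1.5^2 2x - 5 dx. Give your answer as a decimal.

-15.75

Δx = (2 − (-1.5))/6 = 7/12.
f(-1.5) = -8, f(-11/12) = -41/6, f(-1/3) = -17/3, f(0.25) = -4.5, f(5/6) = -10/3, f(17/12) = -13/6, f(2) = -1.
T_6 = (Δx/2)·[f(x_0) + 2f(x_1) + ... + 2f(x_{5}) + f(x_6)].
Sum = -15.75.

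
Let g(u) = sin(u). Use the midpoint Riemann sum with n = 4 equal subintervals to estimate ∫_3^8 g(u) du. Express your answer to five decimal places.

Δu = (8 − 3)/4 = 1.25.
Midpoints: 3.625, 4.875, 6.125, 7.375.
g(3.625) ≈ -0.46480, g(4.875) ≈ -0.98681, g(6.125) ≈ -0.15753, g(7.375) ≈ 0.88746.
Sum = Δu · [g(3.625) + g(4.875) + g(6.125) + g(7.375)].
Sum ≈ -0.90209.

-0.90209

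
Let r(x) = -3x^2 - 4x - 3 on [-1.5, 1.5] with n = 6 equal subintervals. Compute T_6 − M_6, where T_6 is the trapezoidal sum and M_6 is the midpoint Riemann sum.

-0.5625

T_6 = -16.125.
M_6 = -15.5625.
T_6 − M_6 = -0.5625.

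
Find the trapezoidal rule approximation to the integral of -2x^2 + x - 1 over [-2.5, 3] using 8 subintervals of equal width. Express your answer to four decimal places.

Δx = (3 − (-2.5))/8 = 0.6875.
f(-2.5) = -16, f(-1.8125) = -9.3828125, f(-1.125) = -4.65625, f(-0.4375) = -1.8203125, f(0.25) = -0.875, f(0.9375) = -1.8203125, f(1.625) = -4.65625, f(2.3125) = -9.3828125, f(3) = -16.
T_8 = (Δx/2)·[f(x_0) + 2f(x_1) + ... + 2f(x_{7}) + f(x_8)].
Sum ≈ -33.4082.

-33.4082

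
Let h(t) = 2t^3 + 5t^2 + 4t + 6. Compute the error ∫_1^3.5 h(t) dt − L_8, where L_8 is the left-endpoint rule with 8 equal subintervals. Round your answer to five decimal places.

22.68473

Exact integral: ∫_1^3.5 h(t) dt ≈ 181.8229167.
L_8 ≈ 159.1381836.
Error ≈ 181.8229167 − 159.1381836 ≈ 22.68473.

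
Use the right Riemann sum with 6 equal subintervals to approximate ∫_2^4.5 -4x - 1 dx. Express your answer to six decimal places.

-37.083333

Δx = (4.5 − 2)/6 = 5/12.
Right endpoints: 29/12, 17/6, 3.25, 11/3, 49/12, 4.5.
f(29/12) = -32/3, f(17/6) = -37/3, f(3.25) = -14, f(11/3) = -47/3, f(49/12) = -52/3, f(4.5) = -19.
Sum = Δx · [f(29/12) + f(17/6) + f(3.25) + ...].
Sum ≈ -37.083333.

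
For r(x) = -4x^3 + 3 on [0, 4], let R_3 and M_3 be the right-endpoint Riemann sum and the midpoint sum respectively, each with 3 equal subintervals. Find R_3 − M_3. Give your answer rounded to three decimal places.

-213.333

R_3 ≈ -443.11111.
M_3 ≈ -229.77778.
R_3 − M_3 ≈ -213.333.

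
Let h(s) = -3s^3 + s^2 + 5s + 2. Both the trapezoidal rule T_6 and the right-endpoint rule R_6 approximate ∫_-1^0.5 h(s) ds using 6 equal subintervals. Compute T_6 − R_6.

-0.421875

T_6 = 2.25390625.
R_6 = 2.67578125.
T_6 − R_6 = -0.421875.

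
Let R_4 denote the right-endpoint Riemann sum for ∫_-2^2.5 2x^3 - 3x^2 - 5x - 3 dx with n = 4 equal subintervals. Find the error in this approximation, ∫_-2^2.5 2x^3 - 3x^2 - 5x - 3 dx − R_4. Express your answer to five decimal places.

Exact integral: ∫_-2^2.5 f(x) dx = -31.21875.
R_4 ≈ -22.5175781.
Error ≈ -31.21875 − (-22.5175781) ≈ -8.70117.

-8.70117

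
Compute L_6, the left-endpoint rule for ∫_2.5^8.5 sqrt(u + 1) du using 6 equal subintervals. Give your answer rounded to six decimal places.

14.540955

Δu = (8.5 − 2.5)/6 = 1.
Left endpoints: 2.5, 3.5, 4.5, 5.5, 6.5, 7.5.
f(2.5) ≈ 1.870829, f(3.5) ≈ 2.121320, f(4.5) ≈ 2.345208, f(5.5) ≈ 2.549510, f(6.5) ≈ 2.738613, f(7.5) ≈ 2.915476.
Sum = Δu · [f(2.5) + f(3.5) + f(4.5) + ...].
Sum ≈ 14.540955.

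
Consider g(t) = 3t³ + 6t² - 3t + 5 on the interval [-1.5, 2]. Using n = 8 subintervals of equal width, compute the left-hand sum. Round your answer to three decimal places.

Δt = (2 − (-1.5))/8 = 0.4375.
Left endpoints: -1.5, -1.0625, -0.625, -0.1875, 0.25, 0.6875, 1.125, 1.5625.
g(-1.5) = 12.875, g(-1.0625) = 46541/4096, g(-0.625) = 4345/512, g(-0.1875) = 23567/4096, g(0.25) = 4.671875, g(0.6875) = 27641/4096, g(1.125) = 6907/512, g(1.5625) = 108155/4096.
Sum = Δt · [g(-1.5) + g(-1.0625) + g(-0.625) + ...].
Sum ≈ 39.284.

39.284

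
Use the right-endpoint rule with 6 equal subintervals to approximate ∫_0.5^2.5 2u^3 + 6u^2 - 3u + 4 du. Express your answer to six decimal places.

Δu = (2.5 − 0.5)/6 = 1/3.
Right endpoints: 5/6, 7/6, 1.5, 11/6, 13/6, 2.5.
f(5/6) = 737/108, f(7/6) = 1279/108, f(1.5) = 19.75, f(11/6) = 3347/108, f(13/6) = 4969/108, f(2.5) = 65.25.
Sum = Δu · [f(5/6) + f(7/6) + f(1.5) + ...].
Sum ≈ 60.222222.

60.222222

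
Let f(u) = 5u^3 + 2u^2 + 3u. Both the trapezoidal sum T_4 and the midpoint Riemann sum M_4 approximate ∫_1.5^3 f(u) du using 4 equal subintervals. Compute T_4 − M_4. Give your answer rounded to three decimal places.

1.885

T_4 ≈ 122.05371.
M_4 ≈ 120.16846.
T_4 − M_4 ≈ 1.885.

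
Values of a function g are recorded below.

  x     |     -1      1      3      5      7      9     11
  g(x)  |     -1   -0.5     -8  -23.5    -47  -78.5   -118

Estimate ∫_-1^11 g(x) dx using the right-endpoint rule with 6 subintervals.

Δx = 2.
Sum = 2·[(-0.5) + (-8) + (-23.5) + (-47) + (-78.5) + (-118)] = -551.

-551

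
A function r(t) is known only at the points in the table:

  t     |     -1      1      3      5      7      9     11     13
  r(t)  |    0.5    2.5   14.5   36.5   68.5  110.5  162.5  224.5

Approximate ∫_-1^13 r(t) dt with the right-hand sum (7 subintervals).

Δt = 2.
Sum = 2·[2.5 + 14.5 + 36.5 + 68.5 + 110.5 + 162.5 + 224.5] = 1239.

1239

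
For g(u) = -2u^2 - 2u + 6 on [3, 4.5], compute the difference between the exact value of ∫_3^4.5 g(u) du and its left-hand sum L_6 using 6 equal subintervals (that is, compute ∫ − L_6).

-3.15625

Exact integral: ∫_3^4.5 g(u) du = -45.
L_6 = -41.84375.
Error = -45 − (-41.84375) = -3.15625.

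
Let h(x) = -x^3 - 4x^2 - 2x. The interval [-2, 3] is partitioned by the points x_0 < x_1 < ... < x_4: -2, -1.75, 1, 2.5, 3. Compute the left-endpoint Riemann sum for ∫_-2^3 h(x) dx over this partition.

-43.63671875

Subinterval widths: 0.25, 2.75, 1.5, 0.5.
Left endpoints: -2, -1.75, 1, 2.5.
h(-2) = -4, h(-1.75) = -3.390625, h(1) = -7, h(2.5) = -45.625.
Sum = Σ Δx_i · h(x_i).
Sum = -43.63671875.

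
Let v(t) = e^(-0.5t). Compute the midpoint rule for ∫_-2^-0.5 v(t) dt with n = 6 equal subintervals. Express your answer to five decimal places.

Δt = (-0.5 − (-2))/6 = 0.25.
Midpoints: -1.875, -1.625, -1.375, -1.125, -0.875, -0.625.
v(-1.875) ≈ 2.55359, v(-1.625) ≈ 2.25353, v(-1.375) ≈ 1.98874, v(-1.125) ≈ 1.75505, v(-0.875) ≈ 1.54883, v(-0.625) ≈ 1.36684.
Sum = Δt · [v(-1.875) + v(-1.625) + v(-1.375) + ...].
Sum ≈ 2.86665.

2.86665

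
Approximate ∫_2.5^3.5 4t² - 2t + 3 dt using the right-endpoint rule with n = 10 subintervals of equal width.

Δt = (3.5 − 2.5)/10 = 0.1.
Right endpoints: 2.6, 2.7, 2.8, 2.9, 3, 3.1, 3.2, 3.3, 3.4, 3.5.
f(2.6) = 24.84, f(2.7) = 26.76, f(2.8) = 28.76, f(2.9) = 30.84, f(3) = 33, f(3.1) = 35.24, f(3.2) = 37.56, f(3.3) = 39.96, f(3.4) = 42.44, f(3.5) = 45.
Sum = Δt · [f(2.6) + f(2.7) + f(2.8) + ...].
Sum = 34.44.

34.44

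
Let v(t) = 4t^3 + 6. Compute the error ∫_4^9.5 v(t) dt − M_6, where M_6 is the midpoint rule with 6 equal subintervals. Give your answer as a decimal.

31.1953125

Exact integral: ∫_4^9.5 v(t) dt = 7922.0625.
M_6 = 7890.8671875.
Error = 7922.0625 − 7890.8671875 = 31.1953125.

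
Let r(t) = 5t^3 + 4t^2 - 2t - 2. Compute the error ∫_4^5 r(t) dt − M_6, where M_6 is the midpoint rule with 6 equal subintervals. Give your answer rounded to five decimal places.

0.16551

Exact integral: ∫_4^5 r(t) dt ≈ 531.5833333.
M_6 ≈ 531.4178241.
Error ≈ 531.5833333 − 531.4178241 ≈ 0.16551.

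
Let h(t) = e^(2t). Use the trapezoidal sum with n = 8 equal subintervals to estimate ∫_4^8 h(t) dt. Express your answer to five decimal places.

4805669.63537

Δt = (8 − 4)/8 = 0.5.
h(4) ≈ 2980.95799, h(4.5) ≈ 8103.08393, h(5) ≈ 22026.46579, h(5.5) ≈ 59874.14172, h(6) ≈ 162754.79142, h(6.5) ≈ 442413.39201, h(7) ≈ 1202604.28416, h(7.5) ≈ 3269017.37247, h(8) ≈ 8886110.52051.
T_8 = (Δt/2)·[h(t_0) + 2h(t_1) + ... + 2h(t_{7}) + h(t_8)].
Sum ≈ 4805669.63537.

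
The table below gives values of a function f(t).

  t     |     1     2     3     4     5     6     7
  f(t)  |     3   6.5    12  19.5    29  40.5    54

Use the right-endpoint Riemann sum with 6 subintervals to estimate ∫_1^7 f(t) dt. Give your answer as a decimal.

161.5

Δt = 1.
Sum = 1·[6.5 + 12 + 19.5 + 29 + 40.5 + 54] = 161.5.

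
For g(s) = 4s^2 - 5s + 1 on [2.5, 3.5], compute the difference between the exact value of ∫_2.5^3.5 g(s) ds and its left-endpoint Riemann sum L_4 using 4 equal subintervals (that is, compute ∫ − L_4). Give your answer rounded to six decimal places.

2.333333

Exact integral: ∫_2.5^3.5 g(s) ds ≈ 22.33333333.
L_4 = 20.
Error ≈ 22.33333333 − 20 ≈ 2.333333.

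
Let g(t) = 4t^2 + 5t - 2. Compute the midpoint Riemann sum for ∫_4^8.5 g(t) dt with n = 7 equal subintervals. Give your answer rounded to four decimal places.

Δt = (8.5 − 4)/7 = 9/14.
Midpoints: 121/28, 139/28, 157/28, 6.25, 193/28, 211/28, 229/28.
g(121/28) = 4621/49, g(139/28) = 11897/98, g(157/28) = 7438/49, g(6.25) = 185.5, g(193/28) = 10903/49, g(211/28) = 25757/98, g(229/28) = 15016/49.
Sum = Δt · [g(121/28) + g(139/28) + g(157/28) + ...].
Sum ≈ 864.5051.

864.5051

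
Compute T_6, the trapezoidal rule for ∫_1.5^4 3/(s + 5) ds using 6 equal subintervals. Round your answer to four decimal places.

Δs = (4 − 1.5)/6 = 5/12.
f(1.5) = 6/13, f(23/12) = 36/83, f(7/3) = 9/22, f(2.75) = 12/31, f(19/6) = 18/49, f(43/12) = 36/103, f(4) = 1/3.
T_6 = (Δs/2)·[f(s_0) + 2f(s_1) + ... + 2f(s_{5}) + f(s_6)].
Sum ≈ 0.9768.

0.9768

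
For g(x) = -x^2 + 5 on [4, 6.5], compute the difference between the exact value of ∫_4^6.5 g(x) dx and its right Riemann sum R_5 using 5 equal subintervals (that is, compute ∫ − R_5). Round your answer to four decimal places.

6.6667

Exact integral: ∫_4^6.5 g(x) dx ≈ -57.708333.
R_5 = -64.375.
Error ≈ -57.708333 − (-64.375) ≈ 6.6667.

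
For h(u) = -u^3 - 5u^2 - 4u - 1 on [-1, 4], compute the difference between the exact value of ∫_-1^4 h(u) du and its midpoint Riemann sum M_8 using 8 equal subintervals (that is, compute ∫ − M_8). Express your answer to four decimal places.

Exact integral: ∫_-1^4 h(u) du ≈ -207.083333.
M_8 ≈ -205.537109.
Error ≈ -207.083333 − (-205.537109) ≈ -1.5462.

-1.5462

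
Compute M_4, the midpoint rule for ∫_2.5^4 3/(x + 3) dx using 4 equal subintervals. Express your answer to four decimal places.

Δx = (4 − 2.5)/4 = 0.375.
Midpoints: 2.6875, 3.0625, 3.4375, 3.8125.
f(2.6875) = 48/91, f(3.0625) = 48/97, f(3.4375) = 48/103, f(3.8125) = 48/109.
Sum = Δx · [f(2.6875) + f(3.0625) + f(3.4375) + f(3.8125)].
Sum ≈ 0.7233.

0.7233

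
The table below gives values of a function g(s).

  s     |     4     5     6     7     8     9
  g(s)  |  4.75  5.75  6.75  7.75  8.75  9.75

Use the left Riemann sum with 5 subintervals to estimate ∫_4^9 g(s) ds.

Δs = 1.
Sum = 1·[4.75 + 5.75 + 6.75 + 7.75 + 8.75] = 33.75.

33.75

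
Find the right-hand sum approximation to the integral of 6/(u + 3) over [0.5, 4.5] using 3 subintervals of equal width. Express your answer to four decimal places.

Δu = (4.5 − 0.5)/3 = 4/3.
Right endpoints: 11/6, 19/6, 4.5.
f(11/6) = 36/29, f(19/6) = 36/37, f(4.5) = 0.8.
Sum = Δu · [f(11/6) + f(19/6) + f(4.5)].
Sum ≈ 4.0191.

4.0191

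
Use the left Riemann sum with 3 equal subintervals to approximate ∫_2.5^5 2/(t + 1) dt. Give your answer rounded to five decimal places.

Δt = (5 − 2.5)/3 = 5/6.
Left endpoints: 2.5, 10/3, 25/6.
f(2.5) = 4/7, f(10/3) = 6/13, f(25/6) = 12/31.
Sum = Δt · [f(2.5) + f(10/3) + f(25/6)].
Sum ≈ 1.18339.

1.18339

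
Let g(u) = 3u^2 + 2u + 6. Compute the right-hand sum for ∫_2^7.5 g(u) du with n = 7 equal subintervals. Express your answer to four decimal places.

566.7245

Δu = (7.5 − 2)/7 = 11/14.
Right endpoints: 39/14, 25/7, 61/14, 36/7, 83/14, 47/7, 7.5.
g(39/14) = 6831/196, g(25/7) = 2519/49, g(61/14) = 14047/196, g(36/7) = 4686/49, g(83/14) = 24167/196, g(47/7) = 7579/49, g(7.5) = 189.75.
Sum = Δu · [g(39/14) + g(25/7) + g(61/14) + ...].
Sum ≈ 566.7245.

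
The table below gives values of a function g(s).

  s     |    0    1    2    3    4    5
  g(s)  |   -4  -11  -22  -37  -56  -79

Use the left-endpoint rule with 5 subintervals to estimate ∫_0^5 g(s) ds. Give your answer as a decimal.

Δs = 1.
Sum = 1·[(-4) + (-11) + (-22) + (-37) + (-56)] = -130.

-130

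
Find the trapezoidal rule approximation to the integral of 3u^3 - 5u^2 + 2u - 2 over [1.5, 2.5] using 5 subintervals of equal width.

Δu = (2.5 − 1.5)/5 = 0.2.
f(1.5) = -0.125, f(1.7) = 1.689, f(1.9) = 4.327, f(2.1) = 7.933, f(2.3) = 12.651, f(2.5) = 18.625.
T_5 = (Δu/2)·[f(u_0) + 2f(u_1) + ... + 2f(u_{4}) + f(u_5)].
Sum = 7.17.

7.17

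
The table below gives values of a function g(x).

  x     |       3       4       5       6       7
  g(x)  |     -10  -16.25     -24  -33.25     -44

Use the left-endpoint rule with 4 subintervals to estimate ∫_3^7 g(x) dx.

Δx = 1.
Sum = 1·[(-10) + (-16.25) + (-24) + (-33.25)] = -83.5.

-83.5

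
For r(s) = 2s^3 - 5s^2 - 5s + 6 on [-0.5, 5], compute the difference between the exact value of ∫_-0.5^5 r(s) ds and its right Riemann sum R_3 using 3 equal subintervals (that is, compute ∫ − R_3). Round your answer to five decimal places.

Exact integral: ∫_-0.5^5 r(s) ds ≈ 75.0520833.
R_3 ≈ 191.9907407.
Error ≈ 75.0520833 − 191.9907407 ≈ -116.93866.

-116.93866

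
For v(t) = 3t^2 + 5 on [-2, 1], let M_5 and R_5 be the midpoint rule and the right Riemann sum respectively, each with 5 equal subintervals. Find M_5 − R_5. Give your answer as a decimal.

M_5 = 23.73.
R_5 = 21.84.
M_5 − R_5 = 1.89.

1.89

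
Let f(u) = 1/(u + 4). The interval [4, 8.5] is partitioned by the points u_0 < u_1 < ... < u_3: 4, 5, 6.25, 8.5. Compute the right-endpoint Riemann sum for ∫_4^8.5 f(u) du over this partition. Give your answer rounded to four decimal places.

Subinterval widths: 1, 1.25, 2.25.
Right endpoints: 5, 6.25, 8.5.
f(5) = 1/9, f(6.25) = 4/41, f(8.5) = 0.08.
Sum = Σ Δu_i · f(u_i).
Sum ≈ 0.4131.

0.4131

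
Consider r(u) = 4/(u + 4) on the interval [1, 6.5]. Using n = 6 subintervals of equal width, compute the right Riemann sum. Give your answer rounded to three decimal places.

2.784

Δu = (6.5 − 1)/6 = 11/12.
Right endpoints: 23/12, 17/6, 3.75, 14/3, 67/12, 6.5.
r(23/12) = 48/71, r(17/6) = 24/41, r(3.75) = 16/31, r(14/3) = 6/13, r(67/12) = 48/115, r(6.5) = 8/21.
Sum = Δu · [r(23/12) + r(17/6) + r(3.75) + ...].
Sum ≈ 2.784.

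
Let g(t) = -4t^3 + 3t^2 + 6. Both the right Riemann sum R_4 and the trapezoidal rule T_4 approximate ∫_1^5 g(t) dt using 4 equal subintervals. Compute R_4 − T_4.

-212

R_4 = -710.
T_4 = -498.
R_4 − T_4 = -212.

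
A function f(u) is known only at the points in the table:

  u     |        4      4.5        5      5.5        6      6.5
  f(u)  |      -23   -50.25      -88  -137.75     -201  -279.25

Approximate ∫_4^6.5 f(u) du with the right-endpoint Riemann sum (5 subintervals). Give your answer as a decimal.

-378.125

Δu = 0.5.
Sum = 0.5·[(-50.25) + (-88) + (-137.75) + (-201) + (-279.25)] = -378.125.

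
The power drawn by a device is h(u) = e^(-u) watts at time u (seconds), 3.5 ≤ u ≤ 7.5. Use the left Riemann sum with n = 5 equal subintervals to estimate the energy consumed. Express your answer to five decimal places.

Δu = (7.5 − 3.5)/5 = 0.8.
Left endpoints: 3.5, 4.3, 5.1, 5.9, 6.7.
h(3.5) ≈ 0.03020, h(4.3) ≈ 0.01357, h(5.1) ≈ 0.00610, h(5.9) ≈ 0.00274, h(6.7) ≈ 0.00123.
Sum = Δu · [h(3.5) + h(4.3) + h(5.1) + h(5.9) + h(6.7)].
Sum ≈ 0.04307.

0.04307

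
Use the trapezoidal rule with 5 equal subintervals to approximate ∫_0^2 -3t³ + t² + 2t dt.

-5.76

Δt = (2 − 0)/5 = 0.4.
f(0) = 0, f(0.4) = 0.768, f(0.8) = 0.704, f(1.2) = -1.344, f(1.6) = -6.528, f(2) = -16.
T_5 = (Δt/2)·[f(t_0) + 2f(t_1) + ... + 2f(t_{4}) + f(t_5)].
Sum = -5.76.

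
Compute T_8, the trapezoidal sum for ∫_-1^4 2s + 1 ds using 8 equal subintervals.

Δs = (4 − (-1))/8 = 0.625.
f(-1) = -1, f(-0.375) = 0.25, f(0.25) = 1.5, f(0.875) = 2.75, f(1.5) = 4, f(2.125) = 5.25, f(2.75) = 6.5, f(3.375) = 7.75, f(4) = 9.
T_8 = (Δs/2)·[f(s_0) + 2f(s_1) + ... + 2f(s_{7}) + f(s_8)].
Sum = 20.

20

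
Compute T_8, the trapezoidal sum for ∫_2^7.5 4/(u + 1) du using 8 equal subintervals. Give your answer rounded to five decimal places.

Δu = (7.5 − 2)/8 = 0.6875.
f(2) = 4/3, f(2.6875) = 64/59, f(3.375) = 32/35, f(4.0625) = 64/81, f(4.75) = 16/23, f(5.4375) = 64/103, f(6.125) = 32/57, f(6.8125) = 0.512, f(7.5) = 8/17.
T_8 = (Δu/2)·[f(u_0) + 2f(u_1) + ... + 2f(u_{7}) + f(u_8)].
Sum ≈ 4.18105.

4.18105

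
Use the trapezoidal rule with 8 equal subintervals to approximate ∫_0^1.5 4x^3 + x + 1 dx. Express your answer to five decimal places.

Δx = (1.5 − 0)/8 = 0.1875.
f(0) = 1, f(0.1875) = 1243/1024, f(0.375) = 1.5859375, f(0.5625) = 2329/1024, f(0.75) = 3.4375, f(0.9375) = 5359/1024, f(1.125) = 7.8203125, f(1.3125) = 11629/1024, f(1.5) = 16.
T_8 = (Δx/2)·[f(x_0) + 2f(x_1) + ... + 2f(x_{7}) + f(x_8)].
Sum ≈ 7.76660.

7.76660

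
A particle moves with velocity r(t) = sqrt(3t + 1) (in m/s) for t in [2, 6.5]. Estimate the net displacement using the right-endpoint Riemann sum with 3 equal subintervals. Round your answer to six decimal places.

Δt = (6.5 − 2)/3 = 1.5.
Right endpoints: 3.5, 5, 6.5.
r(3.5) ≈ 3.391165, r(5) ≈ 4.000000, r(6.5) ≈ 4.527693.
Sum = Δt · [r(3.5) + r(5) + r(6.5)].
Sum ≈ 17.878286.

17.878286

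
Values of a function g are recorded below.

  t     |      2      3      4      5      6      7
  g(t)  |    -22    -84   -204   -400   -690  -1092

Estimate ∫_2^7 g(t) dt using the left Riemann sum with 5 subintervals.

Δt = 1.
Sum = 1·[(-22) + (-84) + (-204) + (-400) + (-690)] = -1400.

-1400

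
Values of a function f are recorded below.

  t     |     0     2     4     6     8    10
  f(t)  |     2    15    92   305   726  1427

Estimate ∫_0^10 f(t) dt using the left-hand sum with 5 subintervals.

2280

Δt = 2.
Sum = 2·[2 + 15 + 92 + 305 + 726] = 2280.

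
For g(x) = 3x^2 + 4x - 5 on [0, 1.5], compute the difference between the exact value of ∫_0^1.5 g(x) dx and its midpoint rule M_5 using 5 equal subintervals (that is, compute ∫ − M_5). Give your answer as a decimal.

0.03375

Exact integral: ∫_0^1.5 g(x) dx = 0.375.
M_5 = 0.34125.
Error = 0.375 − 0.34125 = 0.03375.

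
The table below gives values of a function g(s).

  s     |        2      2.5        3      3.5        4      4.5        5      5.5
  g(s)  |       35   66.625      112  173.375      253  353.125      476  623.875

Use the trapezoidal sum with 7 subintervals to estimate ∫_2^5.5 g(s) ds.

Δs = 0.5.
T_7 = (0.5/2)·[35 + 2·66.625 + 2·112 + 2·173.375 + 2·253 + 2·353.125 + 2·476 + 623.875] = 881.78125.

881.78125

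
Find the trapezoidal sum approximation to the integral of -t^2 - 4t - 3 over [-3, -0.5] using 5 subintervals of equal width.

Δt = (-0.5 − (-3))/5 = 0.5.
f(-3) = 0, f(-2.5) = 0.75, f(-2) = 1, f(-1.5) = 0.75, f(-1) = 0, f(-0.5) = -1.25.
T_5 = (Δt/2)·[f(t_0) + 2f(t_1) + ... + 2f(t_{4}) + f(t_5)].
Sum = 0.9375.

0.9375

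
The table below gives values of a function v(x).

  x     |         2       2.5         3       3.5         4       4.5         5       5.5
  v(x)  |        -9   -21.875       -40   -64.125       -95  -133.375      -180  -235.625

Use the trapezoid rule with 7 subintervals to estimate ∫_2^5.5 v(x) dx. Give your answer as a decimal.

-328.34375

Δx = 0.5.
T_7 = (0.5/2)·[(-9) + 2·(-21.875) + 2·(-40) + 2·(-64.125) + 2·(-95) + 2·(-133.375) + 2·(-180) + (-235.625)] = -328.34375.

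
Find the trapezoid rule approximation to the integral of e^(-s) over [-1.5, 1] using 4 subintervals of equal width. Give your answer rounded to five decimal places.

Δs = (1 − (-1.5))/4 = 0.625.
f(-1.5) ≈ 4.48169, f(-0.875) ≈ 2.39888, f(-0.25) ≈ 1.28403, f(0.375) ≈ 0.68729, f(1) ≈ 0.36788.
T_4 = (Δs/2)·[f(s_0) + 2f(s_1) + 2f(s_2) + 2f(s_3) + f(s_4)].
Sum ≈ 4.24686.

4.24686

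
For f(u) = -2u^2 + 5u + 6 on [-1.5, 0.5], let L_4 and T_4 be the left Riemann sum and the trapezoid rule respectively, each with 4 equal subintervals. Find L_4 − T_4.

-3.5

L_4 = 1.
T_4 = 4.5.
L_4 − T_4 = -3.5.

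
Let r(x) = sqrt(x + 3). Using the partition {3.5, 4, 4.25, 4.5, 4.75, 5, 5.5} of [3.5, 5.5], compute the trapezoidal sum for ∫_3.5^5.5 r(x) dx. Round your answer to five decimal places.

5.47283

Subinterval widths: 0.5, 0.25, 0.25, 0.25, 0.25, 0.5.
r(3.5) ≈ 2.54951, r(4) ≈ 2.64575, r(4.25) ≈ 2.69258, r(4.5) ≈ 2.73861, r(4.75) ≈ 2.78388, r(5) ≈ 2.82843, r(5.5) ≈ 2.91548.
On each subinterval the trapezoid contributes (Δx_i/2)·[r(x_{i-1}) + r(x_i)].
Sum ≈ 5.47283.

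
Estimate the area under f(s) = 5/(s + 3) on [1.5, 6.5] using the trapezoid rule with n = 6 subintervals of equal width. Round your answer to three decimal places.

3.747

Δs = (6.5 − 1.5)/6 = 5/6.
f(1.5) = 10/9, f(7/3) = 0.9375, f(19/6) = 30/37, f(4) = 5/7, f(29/6) = 30/47, f(17/3) = 15/26, f(6.5) = 10/19.
T_6 = (Δs/2)·[f(s_0) + 2f(s_1) + ... + 2f(s_{5}) + f(s_6)].
Sum ≈ 3.747.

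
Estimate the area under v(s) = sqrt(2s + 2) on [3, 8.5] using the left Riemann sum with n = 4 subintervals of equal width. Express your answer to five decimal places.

18.99220

Δs = (8.5 − 3)/4 = 1.375.
Left endpoints: 3, 4.375, 5.75, 7.125.
v(3) ≈ 2.82843, v(4.375) ≈ 3.27872, v(5.75) ≈ 3.67423, v(7.125) ≈ 4.03113.
Sum = Δs · [v(3) + v(4.375) + v(5.75) + v(7.125)].
Sum ≈ 18.99220.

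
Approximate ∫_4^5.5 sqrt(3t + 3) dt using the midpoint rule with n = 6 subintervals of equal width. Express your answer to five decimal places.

6.22566

Δt = (5.5 − 4)/6 = 0.25.
Midpoints: 4.125, 4.375, 4.625, 4.875, 5.125, 5.375.
f(4.125) ≈ 3.92110, f(4.375) ≈ 4.01559, f(4.625) ≈ 4.10792, f(4.875) ≈ 4.19821, f(5.125) ≈ 4.28661, f(5.375) ≈ 4.37321.
Sum = Δt · [f(4.125) + f(4.375) + f(4.625) + ...].
Sum ≈ 6.22566.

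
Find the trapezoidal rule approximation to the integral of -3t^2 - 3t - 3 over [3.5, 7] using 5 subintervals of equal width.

-366.6075

Δt = (7 − 3.5)/5 = 0.7.
f(3.5) = -50.25, f(4.2) = -68.52, f(4.9) = -89.73, f(5.6) = -113.88, f(6.3) = -140.97, f(7) = -171.
T_5 = (Δt/2)·[f(t_0) + 2f(t_1) + ... + 2f(t_{4}) + f(t_5)].
Sum = -366.6075.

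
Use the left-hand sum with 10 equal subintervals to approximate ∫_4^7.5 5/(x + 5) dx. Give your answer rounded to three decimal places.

Δx = (7.5 − 4)/10 = 0.35.
Left endpoints: 4, 4.35, 4.7, 5.05, 5.4, 5.75, 6.1, 6.45, 6.8, 7.15.
f(4) = 5/9, f(4.35) = 100/187, f(4.7) = 50/97, f(5.05) = 100/201, f(5.4) = 25/52, f(5.75) = 20/43, f(6.1) = 50/111, f(6.45) = 100/229, f(6.8) = 25/59, f(7.15) = 100/243.
Sum = Δx · [f(4) + f(4.35) + f(4.7) + ...].
Sum ≈ 1.670.

1.670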